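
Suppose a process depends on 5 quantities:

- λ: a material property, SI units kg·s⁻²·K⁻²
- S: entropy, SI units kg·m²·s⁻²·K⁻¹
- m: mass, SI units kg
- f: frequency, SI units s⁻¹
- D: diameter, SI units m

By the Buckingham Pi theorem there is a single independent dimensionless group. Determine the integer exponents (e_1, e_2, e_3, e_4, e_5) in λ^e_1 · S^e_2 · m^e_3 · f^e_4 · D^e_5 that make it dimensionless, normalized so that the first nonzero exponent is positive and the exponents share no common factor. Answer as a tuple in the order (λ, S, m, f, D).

(1, -2, 1, 2, 4)

M: e_1·(1) + e_2·(1) + e_3·(1) + e_4·(0) + e_5·(0) = 0
L: e_1·(0) + e_2·(2) + e_3·(0) + e_4·(0) + e_5·(1) = 0
T: e_1·(-2) + e_2·(-2) + e_3·(0) + e_4·(-1) + e_5·(0) = 0
Θ: e_1·(-2) + e_2·(-1) + e_3·(0) + e_4·(0) + e_5·(0) = 0
Solving this homogeneous linear system for the smallest-integer solution (first nonzero entry positive) gives (1, -2, 1, 2, 4).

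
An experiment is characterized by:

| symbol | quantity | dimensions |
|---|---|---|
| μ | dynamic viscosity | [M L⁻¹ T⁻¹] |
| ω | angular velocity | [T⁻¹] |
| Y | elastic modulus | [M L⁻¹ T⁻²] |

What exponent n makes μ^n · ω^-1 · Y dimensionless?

-1

Balance the M exponent: (1)·n from μ, plus −(0) + (1) = 1 from the rest, must sum to zero.
n + 1 = 0, so n = -1.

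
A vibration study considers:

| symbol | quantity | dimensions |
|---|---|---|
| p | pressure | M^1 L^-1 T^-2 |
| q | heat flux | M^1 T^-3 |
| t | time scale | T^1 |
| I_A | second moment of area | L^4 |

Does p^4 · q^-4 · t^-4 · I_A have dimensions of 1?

Sum the exponent of each base dimension across the product:
  M: 4·[p]_M − 4·[q]_M − 4·[t]_M + [I_A]_M = 4·(1) − 4·(1) − 4·(0) + (0) = 0
  L: 4·[p]_L − 4·[q]_L − 4·[t]_L + [I_A]_L = 4·(-1) − 4·(0) − 4·(0) + (4) = 0
  T: 4·[p]_T − 4·[q]_T − 4·[t]_T + [I_A]_T = 4·(-2) − 4·(-3) − 4·(1) + (0) = 0
All base exponents vanish — dimensionless.

yes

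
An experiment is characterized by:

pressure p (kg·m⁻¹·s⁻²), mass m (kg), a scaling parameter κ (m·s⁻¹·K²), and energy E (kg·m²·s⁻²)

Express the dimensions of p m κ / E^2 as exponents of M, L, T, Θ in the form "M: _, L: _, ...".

M: 0, L: -4, T: 1, Θ: 2

Collect each base-dimension exponent across the product:
  M: (1) + (1) + (0) − 2·(1) = 0
  L: (-1) + (0) + (1) − 2·(2) = -4
  T: (-2) + (0) + (-1) − 2·(-2) = 1
  Θ: (0) + (0) + (2) − 2·(0) = 2
So the dimensions are [L⁻⁴ T Θ²].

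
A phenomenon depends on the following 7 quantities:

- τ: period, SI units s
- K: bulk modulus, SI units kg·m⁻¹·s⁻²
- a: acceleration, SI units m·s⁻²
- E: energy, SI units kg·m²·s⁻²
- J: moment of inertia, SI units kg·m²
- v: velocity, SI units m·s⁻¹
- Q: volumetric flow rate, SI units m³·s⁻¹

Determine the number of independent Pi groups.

There are 7 variables and 3 base dimensions (M, L, T).
The dimension matrix has rank 3.
Independent dimensionless groups: 7 − 3 = 4.

4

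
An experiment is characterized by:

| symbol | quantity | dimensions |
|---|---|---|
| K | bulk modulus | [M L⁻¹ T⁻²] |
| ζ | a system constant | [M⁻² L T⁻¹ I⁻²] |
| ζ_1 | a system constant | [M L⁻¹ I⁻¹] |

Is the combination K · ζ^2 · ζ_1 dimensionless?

Sum the exponent of each base dimension across the product:
  M: [K]_M + 2·[ζ]_M + [ζ_1]_M = (1) + 2·(-2) + (1) = -2
  L: [K]_L + 2·[ζ]_L + [ζ_1]_L = (-1) + 2·(1) + (-1) = 0
  T: [K]_T + 2·[ζ]_T + [ζ_1]_T = (-2) + 2·(-1) + (0) = -4
  I: [K]_I + 2·[ζ]_I + [ζ_1]_I = (0) + 2·(-2) + (-1) = -5
Net dimensions [M⁻² T⁻⁴ I⁻⁵] ≠ [1] — not dimensionless.

no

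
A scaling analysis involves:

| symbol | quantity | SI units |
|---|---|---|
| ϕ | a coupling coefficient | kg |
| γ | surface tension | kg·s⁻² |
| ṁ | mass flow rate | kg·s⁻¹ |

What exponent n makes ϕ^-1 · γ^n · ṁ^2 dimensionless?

Balance the M exponent: (1)·n from γ, plus −(1) + 2·(1) = 1 from the rest, must sum to zero.
n + 1 = 0, so n = -1.

-1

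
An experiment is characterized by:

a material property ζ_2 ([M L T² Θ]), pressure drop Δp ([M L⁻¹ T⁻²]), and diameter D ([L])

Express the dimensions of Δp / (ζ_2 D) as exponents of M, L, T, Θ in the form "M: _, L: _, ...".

Collect each base-dimension exponent across the product:
  M: −(1) + (1) − (0) = 0
  L: −(1) + (-1) − (1) = -3
  T: −(2) + (-2) − (0) = -4
  Θ: −(1) + (0) − (0) = -1
So the dimensions are [L⁻³ T⁻⁴ Θ⁻¹].

M: 0, L: -3, T: -4, Θ: -1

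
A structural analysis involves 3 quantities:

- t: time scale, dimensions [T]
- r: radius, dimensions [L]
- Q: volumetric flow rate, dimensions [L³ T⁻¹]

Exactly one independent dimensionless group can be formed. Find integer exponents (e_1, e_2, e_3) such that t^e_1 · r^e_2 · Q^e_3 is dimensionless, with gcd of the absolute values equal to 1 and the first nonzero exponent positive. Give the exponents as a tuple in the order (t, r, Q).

L: e_1·(0) + e_2·(1) + e_3·(3) = 0
T: e_1·(1) + e_2·(0) + e_3·(-1) = 0
Solving this homogeneous linear system for the smallest-integer solution (first nonzero entry positive) gives (1, -3, 1).

(1, -3, 1)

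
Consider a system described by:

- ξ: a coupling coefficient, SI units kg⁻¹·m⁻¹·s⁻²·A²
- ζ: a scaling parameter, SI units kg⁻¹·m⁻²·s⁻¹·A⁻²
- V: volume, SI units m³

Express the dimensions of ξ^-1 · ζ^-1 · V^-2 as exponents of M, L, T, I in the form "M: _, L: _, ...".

Collect each base-dimension exponent across the product:
  M: −(-1) − (-1) − 2·(0) = 2
  L: −(-1) − (-2) − 2·(3) = -3
  T: −(-2) − (-1) − 2·(0) = 3
  I: −(2) − (-2) − 2·(0) = 0
So the dimensions are [M² L⁻³ T³].

M: 2, L: -3, T: 3, I: 0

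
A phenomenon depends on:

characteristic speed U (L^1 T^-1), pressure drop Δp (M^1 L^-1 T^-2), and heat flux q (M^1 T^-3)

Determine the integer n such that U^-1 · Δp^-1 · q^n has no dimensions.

Balance the M exponent: (1)·n from q, plus −(0) − (1) = -1 from the rest, must sum to zero.
n − 1 = 0, so n = 1.

1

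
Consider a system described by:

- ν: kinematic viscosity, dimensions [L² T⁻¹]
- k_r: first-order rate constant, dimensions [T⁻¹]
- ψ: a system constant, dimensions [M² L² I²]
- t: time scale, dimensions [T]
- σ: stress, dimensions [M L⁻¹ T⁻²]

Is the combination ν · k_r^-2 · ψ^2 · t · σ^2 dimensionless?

no

Sum the exponent of each base dimension across the product:
  M: [ν]_M − 2·[k_r]_M + 2·[ψ]_M + [t]_M + 2·[σ]_M = (0) − 2·(0) + 2·(2) + (0) + 2·(1) = 6
  L: [ν]_L − 2·[k_r]_L + 2·[ψ]_L + [t]_L + 2·[σ]_L = (2) − 2·(0) + 2·(2) + (0) + 2·(-1) = 4
  T: [ν]_T − 2·[k_r]_T + 2·[ψ]_T + [t]_T + 2·[σ]_T = (-1) − 2·(-1) + 2·(0) + (1) + 2·(-2) = -2
  I: [ν]_I − 2·[k_r]_I + 2·[ψ]_I + [t]_I + 2·[σ]_I = (0) − 2·(0) + 2·(2) + (0) + 2·(0) = 4
Net dimensions [M⁶ L⁴ T⁻² I⁴] ≠ [1] — not dimensionless.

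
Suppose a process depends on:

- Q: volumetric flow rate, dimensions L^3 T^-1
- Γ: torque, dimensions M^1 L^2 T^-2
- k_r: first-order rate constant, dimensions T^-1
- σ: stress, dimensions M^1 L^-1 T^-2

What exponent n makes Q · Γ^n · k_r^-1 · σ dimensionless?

-1

Balance the M exponent: (1)·n from Γ, plus (0) − (0) + (1) = 1 from the rest, must sum to zero.
n + 1 = 0, so n = -1.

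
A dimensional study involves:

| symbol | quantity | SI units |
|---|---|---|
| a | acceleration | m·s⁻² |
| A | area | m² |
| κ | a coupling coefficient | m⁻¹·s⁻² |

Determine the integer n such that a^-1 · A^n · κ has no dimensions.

Balance the L exponent: (2)·n from A, plus −(1) + (-1) = -2 from the rest, must sum to zero.
2n − 2 = 0, so n = 1.

1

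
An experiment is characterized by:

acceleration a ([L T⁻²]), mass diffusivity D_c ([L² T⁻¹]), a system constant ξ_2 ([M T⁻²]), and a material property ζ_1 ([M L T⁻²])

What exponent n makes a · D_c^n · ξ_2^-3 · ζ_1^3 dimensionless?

Balance the L exponent: (2)·n from D_c, plus (1) − 3·(0) + 3·(1) = 4 from the rest, must sum to zero.
2n + 4 = 0, so n = -2.

-2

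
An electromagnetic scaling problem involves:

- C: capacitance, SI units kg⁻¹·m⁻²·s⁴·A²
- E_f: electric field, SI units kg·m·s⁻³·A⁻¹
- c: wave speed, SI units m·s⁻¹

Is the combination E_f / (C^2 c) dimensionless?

no

Sum the exponent of each base dimension across the product:
  M: −2·[C]_M + [E_f]_M − [c]_M = −2·(-1) + (1) − (0) = 3
  L: −2·[C]_L + [E_f]_L − [c]_L = −2·(-2) + (1) − (1) = 4
  T: −2·[C]_T + [E_f]_T − [c]_T = −2·(4) + (-3) − (-1) = -10
  I: −2·[C]_I + [E_f]_I − [c]_I = −2·(2) + (-1) − (0) = -5
Net dimensions [M³ L⁴ T⁻¹⁰ I⁻⁵] ≠ [1] — not dimensionless.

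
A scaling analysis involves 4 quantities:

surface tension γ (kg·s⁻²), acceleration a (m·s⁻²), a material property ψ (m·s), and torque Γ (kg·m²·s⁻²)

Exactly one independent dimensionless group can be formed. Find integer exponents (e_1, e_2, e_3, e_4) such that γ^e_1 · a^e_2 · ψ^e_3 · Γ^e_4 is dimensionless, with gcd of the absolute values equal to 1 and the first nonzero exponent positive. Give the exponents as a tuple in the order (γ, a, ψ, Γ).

(3, 2, 4, -3)

M: e_1·(1) + e_2·(0) + e_3·(0) + e_4·(1) = 0
L: e_1·(0) + e_2·(1) + e_3·(1) + e_4·(2) = 0
T: e_1·(-2) + e_2·(-2) + e_3·(1) + e_4·(-2) = 0
Solving this homogeneous linear system for the smallest-integer solution (first nonzero entry positive) gives (3, 2, 4, -3).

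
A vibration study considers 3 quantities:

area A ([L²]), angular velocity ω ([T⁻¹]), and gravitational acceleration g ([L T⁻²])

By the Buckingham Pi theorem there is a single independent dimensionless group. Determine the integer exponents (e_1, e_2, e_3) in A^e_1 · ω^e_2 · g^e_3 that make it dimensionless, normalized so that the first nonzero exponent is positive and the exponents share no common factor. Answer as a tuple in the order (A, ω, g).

(1, 4, -2)

L: e_1·(2) + e_2·(0) + e_3·(1) = 0
T: e_1·(0) + e_2·(-1) + e_3·(-2) = 0
Solving this homogeneous linear system for the smallest-integer solution (first nonzero entry positive) gives (1, 4, -2).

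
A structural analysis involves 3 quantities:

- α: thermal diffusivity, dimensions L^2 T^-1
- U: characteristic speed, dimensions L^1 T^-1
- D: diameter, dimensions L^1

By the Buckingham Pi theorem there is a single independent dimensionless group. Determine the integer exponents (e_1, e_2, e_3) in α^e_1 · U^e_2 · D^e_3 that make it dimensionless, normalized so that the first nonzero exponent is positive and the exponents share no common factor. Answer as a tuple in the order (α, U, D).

(1, -1, -1)

L: e_1·(2) + e_2·(1) + e_3·(1) = 0
T: e_1·(-1) + e_2·(-1) + e_3·(0) = 0
Solving this homogeneous linear system for the smallest-integer solution (first nonzero entry positive) gives (1, -1, -1).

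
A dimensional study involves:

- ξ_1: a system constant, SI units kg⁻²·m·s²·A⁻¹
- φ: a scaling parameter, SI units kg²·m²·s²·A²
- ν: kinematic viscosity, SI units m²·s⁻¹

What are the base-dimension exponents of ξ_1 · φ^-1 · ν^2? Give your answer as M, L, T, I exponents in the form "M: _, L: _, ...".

M: -4, L: 3, T: -2, I: -3

Collect each base-dimension exponent across the product:
  M: (-2) − (2) + 2·(0) = -4
  L: (1) − (2) + 2·(2) = 3
  T: (2) − (2) + 2·(-1) = -2
  I: (-1) − (2) + 2·(0) = -3
So the dimensions are [M⁻⁴ L³ T⁻² I⁻³].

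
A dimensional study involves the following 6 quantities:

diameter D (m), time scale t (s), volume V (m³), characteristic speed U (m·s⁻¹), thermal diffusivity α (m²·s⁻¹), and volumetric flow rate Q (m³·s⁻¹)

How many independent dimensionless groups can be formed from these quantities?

4

There are 6 variables and 2 base dimensions (L, T).
The dimension matrix has rank 2.
Independent dimensionless groups: 6 − 2 = 4.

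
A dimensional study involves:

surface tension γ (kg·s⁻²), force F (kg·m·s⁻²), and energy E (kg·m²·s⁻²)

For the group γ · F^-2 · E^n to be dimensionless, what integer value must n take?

1

Balance the M exponent: (1)·n from E, plus (1) − 2·(1) = -1 from the rest, must sum to zero.
n − 1 = 0, so n = 1.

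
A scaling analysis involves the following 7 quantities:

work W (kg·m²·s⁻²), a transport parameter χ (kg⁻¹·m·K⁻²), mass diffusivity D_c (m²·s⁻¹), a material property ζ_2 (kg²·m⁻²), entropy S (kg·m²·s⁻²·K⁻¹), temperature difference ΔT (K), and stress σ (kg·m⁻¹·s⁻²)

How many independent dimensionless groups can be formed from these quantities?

3

There are 7 variables and 4 base dimensions (M, L, T, Θ).
The dimension matrix has rank 4.
Independent dimensionless groups: 7 − 4 = 3.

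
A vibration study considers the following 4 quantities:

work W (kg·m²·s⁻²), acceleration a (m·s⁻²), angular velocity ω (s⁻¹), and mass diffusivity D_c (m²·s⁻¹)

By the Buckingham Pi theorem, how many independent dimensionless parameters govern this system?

1

There are 4 variables and 3 base dimensions (M, L, T).
The dimension matrix has rank 3.
Independent dimensionless groups: 4 − 3 = 1.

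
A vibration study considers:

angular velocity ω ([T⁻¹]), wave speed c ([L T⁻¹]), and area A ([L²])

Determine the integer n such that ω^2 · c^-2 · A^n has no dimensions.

Balance the L exponent: (2)·n from A, plus 2·(0) − 2·(1) = -2 from the rest, must sum to zero.
2n − 2 = 0, so n = 1.

1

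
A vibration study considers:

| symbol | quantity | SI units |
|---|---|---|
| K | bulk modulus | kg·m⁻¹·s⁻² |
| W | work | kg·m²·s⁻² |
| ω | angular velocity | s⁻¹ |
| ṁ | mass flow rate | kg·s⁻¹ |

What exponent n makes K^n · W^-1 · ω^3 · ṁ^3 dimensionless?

Balance the M exponent: (1)·n from K, plus −(1) + 3·(0) + 3·(1) = 2 from the rest, must sum to zero.
n + 2 = 0, so n = -2.

-2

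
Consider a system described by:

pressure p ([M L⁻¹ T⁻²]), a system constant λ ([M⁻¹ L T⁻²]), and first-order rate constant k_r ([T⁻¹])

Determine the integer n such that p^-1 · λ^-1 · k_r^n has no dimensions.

4

Balance the T exponent: (-1)·n from k_r, plus −(-2) − (-2) = 4 from the rest, must sum to zero.
−n + 4 = 0, so n = 4.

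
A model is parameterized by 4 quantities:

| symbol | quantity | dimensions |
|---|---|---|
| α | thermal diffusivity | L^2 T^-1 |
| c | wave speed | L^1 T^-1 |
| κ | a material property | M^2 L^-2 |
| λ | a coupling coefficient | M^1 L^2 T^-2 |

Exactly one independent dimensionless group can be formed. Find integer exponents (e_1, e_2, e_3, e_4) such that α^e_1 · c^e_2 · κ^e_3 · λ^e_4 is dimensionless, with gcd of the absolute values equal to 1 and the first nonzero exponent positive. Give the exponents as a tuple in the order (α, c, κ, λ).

M: e_1·(0) + e_2·(0) + e_3·(2) + e_4·(1) = 0
L: e_1·(2) + e_2·(1) + e_3·(-2) + e_4·(2) = 0
T: e_1·(-1) + e_2·(-1) + e_3·(0) + e_4·(-2) = 0
Solving this homogeneous linear system for the smallest-integer solution (first nonzero entry positive) gives (2, 2, 1, -2).

(2, 2, 1, -2)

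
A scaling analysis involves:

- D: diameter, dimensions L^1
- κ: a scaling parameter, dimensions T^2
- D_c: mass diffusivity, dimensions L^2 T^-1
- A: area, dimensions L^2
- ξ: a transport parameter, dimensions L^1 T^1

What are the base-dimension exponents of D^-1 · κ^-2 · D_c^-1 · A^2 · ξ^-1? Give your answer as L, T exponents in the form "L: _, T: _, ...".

Collect each base-dimension exponent across the product:
  L: −(1) − 2·(0) − (2) + 2·(2) − (1) = 0
  T: −(0) − 2·(2) − (-1) + 2·(0) − (1) = -4
So the dimensions are [T⁻⁴].

L: 0, T: -4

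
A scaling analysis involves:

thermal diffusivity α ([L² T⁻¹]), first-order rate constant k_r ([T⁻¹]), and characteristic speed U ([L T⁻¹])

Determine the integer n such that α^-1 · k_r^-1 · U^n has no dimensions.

Balance the L exponent: (1)·n from U, plus −(2) − (0) = -2 from the rest, must sum to zero.
n − 2 = 0, so n = 2.

2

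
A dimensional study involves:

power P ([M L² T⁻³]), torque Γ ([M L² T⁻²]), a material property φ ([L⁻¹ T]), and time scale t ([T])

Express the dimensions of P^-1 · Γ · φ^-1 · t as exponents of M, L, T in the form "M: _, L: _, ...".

Collect each base-dimension exponent across the product:
  M: −(1) + (1) − (0) + (0) = 0
  L: −(2) + (2) − (-1) + (0) = 1
  T: −(-3) + (-2) − (1) + (1) = 1
So the dimensions are [L T].

M: 0, L: 1, T: 1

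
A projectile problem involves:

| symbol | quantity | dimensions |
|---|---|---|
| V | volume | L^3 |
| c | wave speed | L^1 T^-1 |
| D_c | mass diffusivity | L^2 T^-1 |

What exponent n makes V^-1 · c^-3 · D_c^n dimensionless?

Balance the L exponent: (2)·n from D_c, plus −(3) − 3·(1) = -6 from the rest, must sum to zero.
2n − 6 = 0, so n = 3.

3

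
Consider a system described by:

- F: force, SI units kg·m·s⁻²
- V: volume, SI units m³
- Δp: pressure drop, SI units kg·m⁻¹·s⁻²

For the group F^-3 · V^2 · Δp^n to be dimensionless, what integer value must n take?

Balance the M exponent: (1)·n from Δp, plus −3·(1) + 2·(0) = -3 from the rest, must sum to zero.
n − 3 = 0, so n = 3.

3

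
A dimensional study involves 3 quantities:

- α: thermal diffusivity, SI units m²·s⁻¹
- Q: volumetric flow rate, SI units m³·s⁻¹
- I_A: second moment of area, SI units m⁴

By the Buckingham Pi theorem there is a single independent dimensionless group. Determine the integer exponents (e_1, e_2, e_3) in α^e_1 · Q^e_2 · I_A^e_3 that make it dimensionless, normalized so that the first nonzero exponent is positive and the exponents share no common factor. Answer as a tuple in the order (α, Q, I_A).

L: e_1·(2) + e_2·(3) + e_3·(4) = 0
T: e_1·(-1) + e_2·(-1) + e_3·(0) = 0
Solving this homogeneous linear system for the smallest-integer solution (first nonzero entry positive) gives (4, -4, 1).

(4, -4, 1)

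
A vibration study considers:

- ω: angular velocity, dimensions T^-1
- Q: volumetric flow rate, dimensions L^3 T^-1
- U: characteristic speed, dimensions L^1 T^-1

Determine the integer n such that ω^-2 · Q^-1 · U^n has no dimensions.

Balance the L exponent: (1)·n from U, plus −2·(0) − (3) = -3 from the rest, must sum to zero.
n − 3 = 0, so n = 3.

3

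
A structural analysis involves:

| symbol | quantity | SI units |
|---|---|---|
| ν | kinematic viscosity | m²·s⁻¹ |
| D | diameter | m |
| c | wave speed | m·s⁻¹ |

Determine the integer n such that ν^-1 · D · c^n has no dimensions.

Balance the L exponent: (1)·n from c, plus −(2) + (1) = -1 from the rest, must sum to zero.
n − 1 = 0, so n = 1.

1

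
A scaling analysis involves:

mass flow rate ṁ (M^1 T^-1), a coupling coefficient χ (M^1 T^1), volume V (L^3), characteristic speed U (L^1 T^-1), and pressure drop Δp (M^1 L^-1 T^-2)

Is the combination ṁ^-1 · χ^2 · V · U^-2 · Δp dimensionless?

Sum the exponent of each base dimension across the product:
  M: −[ṁ]_M + 2·[χ]_M + [V]_M − 2·[U]_M + [Δp]_M = −(1) + 2·(1) + (0) − 2·(0) + (1) = 2
  L: −[ṁ]_L + 2·[χ]_L + [V]_L − 2·[U]_L + [Δp]_L = −(0) + 2·(0) + (3) − 2·(1) + (-1) = 0
  T: −[ṁ]_T + 2·[χ]_T + [V]_T − 2·[U]_T + [Δp]_T = −(-1) + 2·(1) + (0) − 2·(-1) + (-2) = 3
Net dimensions [M² T³] ≠ [1] — not dimensionless.

no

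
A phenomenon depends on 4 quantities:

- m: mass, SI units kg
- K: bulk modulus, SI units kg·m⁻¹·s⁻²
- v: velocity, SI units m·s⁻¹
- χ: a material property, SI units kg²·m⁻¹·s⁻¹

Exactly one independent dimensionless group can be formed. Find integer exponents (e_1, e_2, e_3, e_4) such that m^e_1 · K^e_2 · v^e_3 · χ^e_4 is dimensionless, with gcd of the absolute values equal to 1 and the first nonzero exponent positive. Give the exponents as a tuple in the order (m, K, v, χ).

M: e_1·(1) + e_2·(1) + e_3·(0) + e_4·(2) = 0
L: e_1·(0) + e_2·(-1) + e_3·(1) + e_4·(-1) = 0
T: e_1·(0) + e_2·(-2) + e_3·(-1) + e_4·(-1) = 0
Solving this homogeneous linear system for the smallest-integer solution (first nonzero entry positive) gives (4, 2, -1, -3).

(4, 2, -1, -3)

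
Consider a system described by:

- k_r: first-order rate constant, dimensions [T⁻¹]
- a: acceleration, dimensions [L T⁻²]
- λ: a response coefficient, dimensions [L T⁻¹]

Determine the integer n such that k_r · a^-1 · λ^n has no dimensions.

1

Balance the L exponent: (1)·n from λ, plus (0) − (1) = -1 from the rest, must sum to zero.
n − 1 = 0, so n = 1.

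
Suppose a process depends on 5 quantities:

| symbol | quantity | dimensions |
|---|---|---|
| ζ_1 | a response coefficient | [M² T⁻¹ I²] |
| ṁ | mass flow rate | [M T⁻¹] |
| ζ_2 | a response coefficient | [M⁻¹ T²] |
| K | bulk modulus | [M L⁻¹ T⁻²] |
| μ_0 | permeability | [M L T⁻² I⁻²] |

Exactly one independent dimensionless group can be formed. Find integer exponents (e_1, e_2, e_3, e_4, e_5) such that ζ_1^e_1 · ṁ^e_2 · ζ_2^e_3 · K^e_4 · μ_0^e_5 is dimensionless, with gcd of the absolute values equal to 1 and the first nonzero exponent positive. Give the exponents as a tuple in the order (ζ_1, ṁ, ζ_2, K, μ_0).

M: e_1·(2) + e_2·(1) + e_3·(-1) + e_4·(1) + e_5·(1) = 0
L: e_1·(0) + e_2·(0) + e_3·(0) + e_4·(-1) + e_5·(1) = 0
T: e_1·(-1) + e_2·(-1) + e_3·(2) + e_4·(-2) + e_5·(-2) = 0
I: e_1·(2) + e_2·(0) + e_3·(0) + e_4·(0) + e_5·(-2) = 0
Solving this homogeneous linear system for the smallest-integer solution (first nonzero entry positive) gives (1, -3, 1, 1, 1).

(1, -3, 1, 1, 1)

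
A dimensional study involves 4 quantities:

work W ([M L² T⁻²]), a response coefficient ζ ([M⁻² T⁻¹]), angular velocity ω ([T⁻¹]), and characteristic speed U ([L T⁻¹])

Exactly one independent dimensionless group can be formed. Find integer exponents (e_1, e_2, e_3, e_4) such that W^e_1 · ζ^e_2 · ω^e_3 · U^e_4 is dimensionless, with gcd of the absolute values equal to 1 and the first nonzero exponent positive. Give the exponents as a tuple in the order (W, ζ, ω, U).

(2, 1, -1, -4)

M: e_1·(1) + e_2·(-2) + e_3·(0) + e_4·(0) = 0
L: e_1·(2) + e_2·(0) + e_3·(0) + e_4·(1) = 0
T: e_1·(-2) + e_2·(-1) + e_3·(-1) + e_4·(-1) = 0
Solving this homogeneous linear system for the smallest-integer solution (first nonzero entry positive) gives (2, 1, -1, -4).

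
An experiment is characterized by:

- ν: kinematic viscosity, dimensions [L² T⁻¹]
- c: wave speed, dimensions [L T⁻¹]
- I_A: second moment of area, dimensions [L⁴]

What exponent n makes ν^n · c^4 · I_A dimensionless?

Balance the L exponent: (2)·n from ν, plus 4·(1) + (4) = 8 from the rest, must sum to zero.
2n + 8 = 0, so n = -4.

-4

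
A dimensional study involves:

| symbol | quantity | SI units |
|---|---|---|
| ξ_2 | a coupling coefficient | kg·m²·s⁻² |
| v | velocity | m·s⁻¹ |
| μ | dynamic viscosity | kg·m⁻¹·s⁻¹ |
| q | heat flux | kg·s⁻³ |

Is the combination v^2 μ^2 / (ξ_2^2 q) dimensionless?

no

Sum the exponent of each base dimension across the product:
  M: −2·[ξ_2]_M + 2·[v]_M + 2·[μ]_M − [q]_M = −2·(1) + 2·(0) + 2·(1) − (1) = -1
  L: −2·[ξ_2]_L + 2·[v]_L + 2·[μ]_L − [q]_L = −2·(2) + 2·(1) + 2·(-1) − (0) = -4
  T: −2·[ξ_2]_T + 2·[v]_T + 2·[μ]_T − [q]_T = −2·(-2) + 2·(-1) + 2·(-1) − (-3) = 3
Net dimensions [M⁻¹ L⁻⁴ T³] ≠ [1] — not dimensionless.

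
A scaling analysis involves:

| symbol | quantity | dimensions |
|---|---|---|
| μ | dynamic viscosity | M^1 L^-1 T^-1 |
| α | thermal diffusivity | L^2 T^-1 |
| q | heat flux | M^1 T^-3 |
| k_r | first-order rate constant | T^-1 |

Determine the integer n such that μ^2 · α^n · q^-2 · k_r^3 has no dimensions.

Balance the L exponent: (2)·n from α, plus 2·(-1) − 2·(0) + 3·(0) = -2 from the rest, must sum to zero.
2n − 2 = 0, so n = 1.

1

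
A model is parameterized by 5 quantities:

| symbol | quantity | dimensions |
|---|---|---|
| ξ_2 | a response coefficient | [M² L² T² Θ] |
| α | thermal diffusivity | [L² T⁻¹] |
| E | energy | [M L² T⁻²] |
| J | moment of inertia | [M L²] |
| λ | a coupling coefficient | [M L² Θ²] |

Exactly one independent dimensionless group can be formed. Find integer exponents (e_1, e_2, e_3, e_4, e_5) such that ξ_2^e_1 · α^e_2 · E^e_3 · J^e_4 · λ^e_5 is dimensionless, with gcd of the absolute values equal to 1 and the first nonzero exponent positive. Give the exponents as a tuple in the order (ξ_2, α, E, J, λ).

(2, 2, 1, -4, -1)

M: e_1·(2) + e_2·(0) + e_3·(1) + e_4·(1) + e_5·(1) = 0
L: e_1·(2) + e_2·(2) + e_3·(2) + e_4·(2) + e_5·(2) = 0
T: e_1·(2) + e_2·(-1) + e_3·(-2) + e_4·(0) + e_5·(0) = 0
Θ: e_1·(1) + e_2·(0) + e_3·(0) + e_4·(0) + e_5·(2) = 0
Solving this homogeneous linear system for the smallest-integer solution (first nonzero entry positive) gives (2, 2, 1, -4, -1).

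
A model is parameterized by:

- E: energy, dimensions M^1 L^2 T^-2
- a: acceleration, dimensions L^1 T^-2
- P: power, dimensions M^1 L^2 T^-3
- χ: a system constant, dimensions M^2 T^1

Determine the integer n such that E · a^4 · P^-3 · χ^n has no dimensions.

Balance the M exponent: (2)·n from χ, plus (1) + 4·(0) − 3·(1) = -2 from the rest, must sum to zero.
2n − 2 = 0, so n = 1.

1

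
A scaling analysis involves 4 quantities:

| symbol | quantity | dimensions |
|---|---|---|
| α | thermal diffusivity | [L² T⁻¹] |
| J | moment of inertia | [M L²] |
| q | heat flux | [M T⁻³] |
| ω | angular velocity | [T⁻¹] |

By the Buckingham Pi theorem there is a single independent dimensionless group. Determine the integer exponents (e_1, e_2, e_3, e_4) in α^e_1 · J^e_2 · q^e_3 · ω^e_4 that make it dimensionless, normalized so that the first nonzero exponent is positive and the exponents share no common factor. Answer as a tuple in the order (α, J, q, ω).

M: e_1·(0) + e_2·(1) + e_3·(1) + e_4·(0) = 0
L: e_1·(2) + e_2·(2) + e_3·(0) + e_4·(0) = 0
T: e_1·(-1) + e_2·(0) + e_3·(-3) + e_4·(-1) = 0
Solving this homogeneous linear system for the smallest-integer solution (first nonzero entry positive) gives (1, -1, 1, -4).

(1, -1, 1, -4)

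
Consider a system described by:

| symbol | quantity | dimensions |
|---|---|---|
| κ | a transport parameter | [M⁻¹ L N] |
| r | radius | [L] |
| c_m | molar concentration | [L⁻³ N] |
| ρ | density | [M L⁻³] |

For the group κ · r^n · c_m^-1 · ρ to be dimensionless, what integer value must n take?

Balance the L exponent: (1)·n from r, plus (1) − (-3) + (-3) = 1 from the rest, must sum to zero.
n + 1 = 0, so n = -1.

-1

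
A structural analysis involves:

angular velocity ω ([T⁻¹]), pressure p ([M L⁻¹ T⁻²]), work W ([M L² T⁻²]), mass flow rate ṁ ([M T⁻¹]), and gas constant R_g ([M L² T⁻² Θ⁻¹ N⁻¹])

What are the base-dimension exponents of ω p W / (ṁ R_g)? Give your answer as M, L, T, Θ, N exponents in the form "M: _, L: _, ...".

M: 0, L: -1, T: -2, Θ: 1, N: 1

Collect each base-dimension exponent across the product:
  M: (0) + (1) + (1) − (1) − (1) = 0
  L: (0) + (-1) + (2) − (0) − (2) = -1
  T: (-1) + (-2) + (-2) − (-1) − (-2) = -2
  Θ: (0) + (0) + (0) − (0) − (-1) = 1
  N: (0) + (0) + (0) − (0) − (-1) = 1
So the dimensions are [L⁻¹ T⁻² Θ N].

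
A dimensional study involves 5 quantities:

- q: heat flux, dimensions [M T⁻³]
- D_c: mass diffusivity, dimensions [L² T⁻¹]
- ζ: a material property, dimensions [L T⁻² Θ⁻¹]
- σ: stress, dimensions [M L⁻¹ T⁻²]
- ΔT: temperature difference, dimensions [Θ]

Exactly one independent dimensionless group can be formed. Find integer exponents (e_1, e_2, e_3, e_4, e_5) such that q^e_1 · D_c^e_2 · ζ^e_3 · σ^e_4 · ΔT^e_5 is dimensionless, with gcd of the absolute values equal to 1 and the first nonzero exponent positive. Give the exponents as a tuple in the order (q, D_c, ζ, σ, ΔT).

(3, -1, -1, -3, -1)

M: e_1·(1) + e_2·(0) + e_3·(0) + e_4·(1) + e_5·(0) = 0
L: e_1·(0) + e_2·(2) + e_3·(1) + e_4·(-1) + e_5·(0) = 0
T: e_1·(-3) + e_2·(-1) + e_3·(-2) + e_4·(-2) + e_5·(0) = 0
Θ: e_1·(0) + e_2·(0) + e_3·(-1) + e_4·(0) + e_5·(1) = 0
Solving this homogeneous linear system for the smallest-integer solution (first nonzero entry positive) gives (3, -1, -1, -3, -1).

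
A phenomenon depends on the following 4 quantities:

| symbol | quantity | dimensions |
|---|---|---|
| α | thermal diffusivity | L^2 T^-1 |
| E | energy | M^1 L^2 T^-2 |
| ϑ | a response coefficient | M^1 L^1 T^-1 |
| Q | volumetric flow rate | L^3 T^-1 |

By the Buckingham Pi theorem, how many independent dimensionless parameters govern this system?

There are 4 variables and 3 base dimensions (M, L, T).
The dimension matrix has rank 3.
Independent dimensionless groups: 4 − 3 = 1.

1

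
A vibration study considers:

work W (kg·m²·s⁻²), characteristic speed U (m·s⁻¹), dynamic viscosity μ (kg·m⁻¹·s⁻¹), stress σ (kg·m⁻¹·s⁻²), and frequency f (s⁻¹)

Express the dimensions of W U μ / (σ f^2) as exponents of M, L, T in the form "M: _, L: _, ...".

Collect each base-dimension exponent across the product:
  M: (1) + (0) + (1) − (1) − 2·(0) = 1
  L: (2) + (1) + (-1) − (-1) − 2·(0) = 3
  T: (-2) + (-1) + (-1) − (-2) − 2·(-1) = 0
So the dimensions are [M L³].

M: 1, L: 3, T: 0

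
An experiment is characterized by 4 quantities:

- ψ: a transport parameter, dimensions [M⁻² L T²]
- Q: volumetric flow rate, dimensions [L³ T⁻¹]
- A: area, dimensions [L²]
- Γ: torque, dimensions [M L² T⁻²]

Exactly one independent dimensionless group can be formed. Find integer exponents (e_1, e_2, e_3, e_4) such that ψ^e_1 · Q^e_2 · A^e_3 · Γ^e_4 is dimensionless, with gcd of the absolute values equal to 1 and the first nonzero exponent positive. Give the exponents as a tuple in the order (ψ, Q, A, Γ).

M: e_1·(-2) + e_2·(0) + e_3·(0) + e_4·(1) = 0
L: e_1·(1) + e_2·(3) + e_3·(2) + e_4·(2) = 0
T: e_1·(2) + e_2·(-1) + e_3·(0) + e_4·(-2) = 0
Solving this homogeneous linear system for the smallest-integer solution (first nonzero entry positive) gives (2, -4, 1, 4).

(2, -4, 1, 4)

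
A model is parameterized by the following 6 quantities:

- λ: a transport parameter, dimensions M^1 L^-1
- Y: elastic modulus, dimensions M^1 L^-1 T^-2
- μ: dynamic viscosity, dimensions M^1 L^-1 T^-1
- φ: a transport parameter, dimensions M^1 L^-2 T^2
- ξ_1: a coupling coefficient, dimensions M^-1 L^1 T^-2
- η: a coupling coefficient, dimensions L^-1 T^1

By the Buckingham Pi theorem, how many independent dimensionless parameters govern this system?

There are 6 variables and 3 base dimensions (M, L, T).
The dimension matrix has rank 3.
Independent dimensionless groups: 6 − 3 = 3.

3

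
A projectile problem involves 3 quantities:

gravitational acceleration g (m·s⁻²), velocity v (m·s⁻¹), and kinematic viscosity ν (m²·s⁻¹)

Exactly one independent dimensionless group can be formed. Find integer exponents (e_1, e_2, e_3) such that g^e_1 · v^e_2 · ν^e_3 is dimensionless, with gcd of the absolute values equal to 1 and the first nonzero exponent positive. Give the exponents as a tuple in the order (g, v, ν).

L: e_1·(1) + e_2·(1) + e_3·(2) = 0
T: e_1·(-2) + e_2·(-1) + e_3·(-1) = 0
Solving this homogeneous linear system for the smallest-integer solution (first nonzero entry positive) gives (1, -3, 1).

(1, -3, 1)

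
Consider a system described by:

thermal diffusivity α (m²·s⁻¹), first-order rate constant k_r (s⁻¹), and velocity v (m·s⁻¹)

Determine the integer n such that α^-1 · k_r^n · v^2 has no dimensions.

-1

Balance the T exponent: (-1)·n from k_r, plus −(-1) + 2·(-1) = -1 from the rest, must sum to zero.
−n − 1 = 0, so n = -1.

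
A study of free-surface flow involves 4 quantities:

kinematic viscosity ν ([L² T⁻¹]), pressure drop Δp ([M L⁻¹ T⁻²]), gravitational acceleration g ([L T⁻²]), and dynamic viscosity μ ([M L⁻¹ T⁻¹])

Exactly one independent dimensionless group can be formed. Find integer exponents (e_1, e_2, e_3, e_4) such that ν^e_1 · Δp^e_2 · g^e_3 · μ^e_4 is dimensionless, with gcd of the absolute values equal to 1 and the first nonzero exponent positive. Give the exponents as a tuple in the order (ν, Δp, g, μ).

(1, 3, -2, -3)

M: e_1·(0) + e_2·(1) + e_3·(0) + e_4·(1) = 0
L: e_1·(2) + e_2·(-1) + e_3·(1) + e_4·(-1) = 0
T: e_1·(-1) + e_2·(-2) + e_3·(-2) + e_4·(-1) = 0
Solving this homogeneous linear system for the smallest-integer solution (first nonzero entry positive) gives (1, 3, -2, -3).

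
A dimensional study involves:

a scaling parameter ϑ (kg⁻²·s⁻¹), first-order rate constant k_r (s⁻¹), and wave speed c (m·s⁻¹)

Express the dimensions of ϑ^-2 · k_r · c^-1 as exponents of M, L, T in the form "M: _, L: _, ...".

M: 4, L: -1, T: 2

Collect each base-dimension exponent across the product:
  M: −2·(-2) + (0) − (0) = 4
  L: −2·(0) + (0) − (1) = -1
  T: −2·(-1) + (-1) − (-1) = 2
So the dimensions are [M⁴ L⁻¹ T²].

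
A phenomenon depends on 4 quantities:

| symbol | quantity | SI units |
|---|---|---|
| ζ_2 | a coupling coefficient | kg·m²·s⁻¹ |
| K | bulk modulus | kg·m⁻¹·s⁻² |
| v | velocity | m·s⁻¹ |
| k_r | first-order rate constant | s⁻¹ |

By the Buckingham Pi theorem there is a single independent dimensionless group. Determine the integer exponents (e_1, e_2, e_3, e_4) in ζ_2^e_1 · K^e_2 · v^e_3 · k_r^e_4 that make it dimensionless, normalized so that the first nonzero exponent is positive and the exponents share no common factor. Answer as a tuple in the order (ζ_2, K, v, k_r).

(1, -1, -3, 4)

M: e_1·(1) + e_2·(1) + e_3·(0) + e_4·(0) = 0
L: e_1·(2) + e_2·(-1) + e_3·(1) + e_4·(0) = 0
T: e_1·(-1) + e_2·(-2) + e_3·(-1) + e_4·(-1) = 0
Solving this homogeneous linear system for the smallest-integer solution (first nonzero entry positive) gives (1, -1, -3, 4).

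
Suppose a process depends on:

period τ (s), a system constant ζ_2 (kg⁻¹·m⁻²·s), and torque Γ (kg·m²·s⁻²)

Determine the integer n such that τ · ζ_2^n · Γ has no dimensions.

1

Balance the M exponent: (-1)·n from ζ_2, plus (0) + (1) = 1 from the rest, must sum to zero.
−n + 1 = 0, so n = 1.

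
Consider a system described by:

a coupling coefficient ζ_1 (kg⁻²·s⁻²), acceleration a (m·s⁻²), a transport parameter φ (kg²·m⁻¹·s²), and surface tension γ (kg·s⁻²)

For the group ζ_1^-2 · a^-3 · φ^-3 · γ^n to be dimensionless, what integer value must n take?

2

Balance the M exponent: (1)·n from γ, plus −2·(-2) − 3·(0) − 3·(2) = -2 from the rest, must sum to zero.
n − 2 = 0, so n = 2.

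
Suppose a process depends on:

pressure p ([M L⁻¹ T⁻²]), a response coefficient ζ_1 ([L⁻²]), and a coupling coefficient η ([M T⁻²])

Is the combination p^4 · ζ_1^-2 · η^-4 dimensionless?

yes

Sum the exponent of each base dimension across the product:
  M: 4·[p]_M − 2·[ζ_1]_M − 4·[η]_M = 4·(1) − 2·(0) − 4·(1) = 0
  L: 4·[p]_L − 2·[ζ_1]_L − 4·[η]_L = 4·(-1) − 2·(-2) − 4·(0) = 0
  T: 4·[p]_T − 2·[ζ_1]_T − 4·[η]_T = 4·(-2) − 2·(0) − 4·(-2) = 0
All base exponents vanish — dimensionless.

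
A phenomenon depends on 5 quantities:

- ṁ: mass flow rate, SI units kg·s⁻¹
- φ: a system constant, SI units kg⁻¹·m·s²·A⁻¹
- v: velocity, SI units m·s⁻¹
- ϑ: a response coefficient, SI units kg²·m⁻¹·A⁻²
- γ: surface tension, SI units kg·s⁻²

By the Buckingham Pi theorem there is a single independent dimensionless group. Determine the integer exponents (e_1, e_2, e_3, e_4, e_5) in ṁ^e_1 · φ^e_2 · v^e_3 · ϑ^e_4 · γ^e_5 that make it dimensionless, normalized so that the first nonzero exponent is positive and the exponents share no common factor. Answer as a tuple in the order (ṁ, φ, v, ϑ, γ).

M: e_1·(1) + e_2·(-1) + e_3·(0) + e_4·(2) + e_5·(1) = 0
L: e_1·(0) + e_2·(1) + e_3·(1) + e_4·(-1) + e_5·(0) = 0
T: e_1·(-1) + e_2·(2) + e_3·(-1) + e_4·(0) + e_5·(-2) = 0
I: e_1·(0) + e_2·(-1) + e_3·(0) + e_4·(-2) + e_5·(0) = 0
Solving this homogeneous linear system for the smallest-integer solution (first nonzero entry positive) gives (1, 2, -3, -1, 3).

(1, 2, -3, -1, 3)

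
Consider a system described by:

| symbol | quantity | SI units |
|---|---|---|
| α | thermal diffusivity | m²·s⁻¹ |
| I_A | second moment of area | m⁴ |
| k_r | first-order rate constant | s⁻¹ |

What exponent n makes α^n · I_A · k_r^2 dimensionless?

-2

Balance the L exponent: (2)·n from α, plus (4) + 2·(0) = 4 from the rest, must sum to zero.
2n + 4 = 0, so n = -2.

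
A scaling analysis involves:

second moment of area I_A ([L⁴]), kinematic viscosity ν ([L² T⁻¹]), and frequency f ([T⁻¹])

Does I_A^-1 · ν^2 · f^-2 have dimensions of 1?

Sum the exponent of each base dimension across the product:
  L: −[I_A]_L + 2·[ν]_L − 2·[f]_L = −(4) + 2·(2) − 2·(0) = 0
  T: −[I_A]_T + 2·[ν]_T − 2·[f]_T = −(0) + 2·(-1) − 2·(-1) = 0
All base exponents vanish — dimensionless.

yes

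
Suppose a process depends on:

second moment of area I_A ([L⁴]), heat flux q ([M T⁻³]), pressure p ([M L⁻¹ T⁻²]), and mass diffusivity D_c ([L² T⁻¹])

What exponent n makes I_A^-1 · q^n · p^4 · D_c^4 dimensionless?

Balance the M exponent: (1)·n from q, plus −(0) + 4·(1) + 4·(0) = 4 from the rest, must sum to zero.
n + 4 = 0, so n = -4.

-4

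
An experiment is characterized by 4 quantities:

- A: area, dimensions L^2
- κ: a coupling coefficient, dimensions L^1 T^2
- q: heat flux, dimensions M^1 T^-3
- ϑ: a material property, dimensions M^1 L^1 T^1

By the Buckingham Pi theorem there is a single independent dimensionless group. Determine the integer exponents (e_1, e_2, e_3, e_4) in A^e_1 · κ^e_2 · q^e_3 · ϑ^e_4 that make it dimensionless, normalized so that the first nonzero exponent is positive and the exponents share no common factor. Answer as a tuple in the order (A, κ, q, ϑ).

M: e_1·(0) + e_2·(0) + e_3·(1) + e_4·(1) = 0
L: e_1·(2) + e_2·(1) + e_3·(0) + e_4·(1) = 0
T: e_1·(0) + e_2·(2) + e_3·(-3) + e_4·(1) = 0
Solving this homogeneous linear system for the smallest-integer solution (first nonzero entry positive) gives (1, -4, -2, 2).

(1, -4, -2, 2)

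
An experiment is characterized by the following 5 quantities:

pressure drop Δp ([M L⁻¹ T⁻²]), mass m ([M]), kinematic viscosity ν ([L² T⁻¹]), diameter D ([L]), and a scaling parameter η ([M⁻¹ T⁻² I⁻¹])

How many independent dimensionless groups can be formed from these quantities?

1

There are 5 variables and 4 base dimensions (M, L, T, I).
The dimension matrix has rank 4.
Independent dimensionless groups: 5 − 4 = 1.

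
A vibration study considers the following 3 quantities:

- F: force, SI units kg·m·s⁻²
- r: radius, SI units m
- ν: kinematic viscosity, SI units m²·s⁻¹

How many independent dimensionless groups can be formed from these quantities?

0

There are 3 variables and 3 base dimensions (M, L, T).
The dimension matrix has rank 3.
Independent dimensionless groups: 3 − 3 = 0.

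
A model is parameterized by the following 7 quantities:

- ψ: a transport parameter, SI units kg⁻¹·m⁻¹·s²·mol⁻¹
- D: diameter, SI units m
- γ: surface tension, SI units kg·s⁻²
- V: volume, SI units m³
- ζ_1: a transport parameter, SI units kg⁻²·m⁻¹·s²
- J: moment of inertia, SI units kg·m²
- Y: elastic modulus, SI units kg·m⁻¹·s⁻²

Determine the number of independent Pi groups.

There are 7 variables and 4 base dimensions (M, L, T, N).
The dimension matrix has rank 4.
Independent dimensionless groups: 7 − 4 = 3.

3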